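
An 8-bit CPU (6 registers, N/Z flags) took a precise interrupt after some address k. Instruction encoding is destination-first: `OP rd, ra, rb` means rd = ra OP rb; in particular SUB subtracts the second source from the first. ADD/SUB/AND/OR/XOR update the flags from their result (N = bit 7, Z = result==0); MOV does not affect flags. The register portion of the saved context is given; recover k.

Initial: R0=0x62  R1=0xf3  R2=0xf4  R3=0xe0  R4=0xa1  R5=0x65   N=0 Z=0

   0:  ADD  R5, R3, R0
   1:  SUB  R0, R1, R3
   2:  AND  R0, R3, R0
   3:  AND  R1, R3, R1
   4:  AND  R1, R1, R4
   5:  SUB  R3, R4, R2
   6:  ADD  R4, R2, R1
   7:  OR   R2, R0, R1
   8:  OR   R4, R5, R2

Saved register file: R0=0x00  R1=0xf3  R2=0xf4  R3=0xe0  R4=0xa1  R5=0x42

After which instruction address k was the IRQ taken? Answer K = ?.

after  0: R0=0x62 R1=0xf3 R2=0xf4 R3=0xe0 R4=0xa1 R5=0x42  N=0 Z=0
after  1: R0=0x13 R1=0xf3 R2=0xf4 R3=0xe0 R4=0xa1 R5=0x42  N=0 Z=0
after  2: R0=0x00 R1=0xf3 R2=0xf4 R3=0xe0 R4=0xa1 R5=0x42  N=0 Z=1
-- IRQ taken; context saved, return-PC = 3 --

K = 2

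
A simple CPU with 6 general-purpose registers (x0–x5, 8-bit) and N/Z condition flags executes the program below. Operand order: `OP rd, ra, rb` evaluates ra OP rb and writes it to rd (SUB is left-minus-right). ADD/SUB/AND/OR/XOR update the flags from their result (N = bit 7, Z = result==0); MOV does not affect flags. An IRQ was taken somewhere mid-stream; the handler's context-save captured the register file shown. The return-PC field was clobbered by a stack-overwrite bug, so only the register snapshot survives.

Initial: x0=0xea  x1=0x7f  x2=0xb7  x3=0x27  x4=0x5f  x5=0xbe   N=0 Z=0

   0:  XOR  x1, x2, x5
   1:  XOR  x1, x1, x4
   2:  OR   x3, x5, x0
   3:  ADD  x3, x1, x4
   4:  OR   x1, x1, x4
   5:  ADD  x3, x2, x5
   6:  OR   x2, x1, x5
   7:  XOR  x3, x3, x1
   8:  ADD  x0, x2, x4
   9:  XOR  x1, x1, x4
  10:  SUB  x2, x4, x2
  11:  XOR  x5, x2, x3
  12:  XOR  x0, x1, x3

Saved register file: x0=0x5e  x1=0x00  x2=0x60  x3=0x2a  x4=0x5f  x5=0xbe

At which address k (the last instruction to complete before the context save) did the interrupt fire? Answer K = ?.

K = 10

after  0: x0=0xea x1=0x09 x2=0xb7 x3=0x27 x4=0x5f x5=0xbe  N=0 Z=0
after  1: x0=0xea x1=0x56 x2=0xb7 x3=0x27 x4=0x5f x5=0xbe  N=0 Z=0
after  2: x0=0xea x1=0x56 x2=0xb7 x3=0xfe x4=0x5f x5=0xbe  N=1 Z=0
after  3: x0=0xea x1=0x56 x2=0xb7 x3=0xb5 x4=0x5f x5=0xbe  N=1 Z=0
after  4: x0=0xea x1=0x5f x2=0xb7 x3=0xb5 x4=0x5f x5=0xbe  N=0 Z=0
after  5: x0=0xea x1=0x5f x2=0xb7 x3=0x75 x4=0x5f x5=0xbe  N=0 Z=0
after  6: x0=0xea x1=0x5f x2=0xff x3=0x75 x4=0x5f x5=0xbe  N=1 Z=0
after  7: x0=0xea x1=0x5f x2=0xff x3=0x2a x4=0x5f x5=0xbe  N=0 Z=0
after  8: x0=0x5e x1=0x5f x2=0xff x3=0x2a x4=0x5f x5=0xbe  N=0 Z=0
after  9: x0=0x5e x1=0x00 x2=0xff x3=0x2a x4=0x5f x5=0xbe  N=0 Z=1
after 10: x0=0x5e x1=0x00 x2=0x60 x3=0x2a x4=0x5f x5=0xbe  N=0 Z=0
-- IRQ taken; context saved, return-PC = 11 --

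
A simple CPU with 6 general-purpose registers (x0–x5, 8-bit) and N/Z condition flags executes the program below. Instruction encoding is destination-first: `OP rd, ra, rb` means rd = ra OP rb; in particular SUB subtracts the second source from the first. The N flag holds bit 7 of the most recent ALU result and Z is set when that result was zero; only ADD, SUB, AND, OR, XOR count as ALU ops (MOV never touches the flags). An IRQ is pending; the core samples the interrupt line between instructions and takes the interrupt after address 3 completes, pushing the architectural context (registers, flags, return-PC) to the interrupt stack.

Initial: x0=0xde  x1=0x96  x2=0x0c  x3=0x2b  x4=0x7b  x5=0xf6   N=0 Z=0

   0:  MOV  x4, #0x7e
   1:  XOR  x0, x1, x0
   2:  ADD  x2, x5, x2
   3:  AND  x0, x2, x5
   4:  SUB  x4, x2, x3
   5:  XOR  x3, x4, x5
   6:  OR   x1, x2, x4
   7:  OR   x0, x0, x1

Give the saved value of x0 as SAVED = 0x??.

SAVED = 0x02

after  0: x0=0xde x1=0x96 x2=0x0c x3=0x2b x4=0x7e x5=0xf6  N=0 Z=0
after  1: x0=0x48 x1=0x96 x2=0x0c x3=0x2b x4=0x7e x5=0xf6  N=0 Z=0
after  2: x0=0x48 x1=0x96 x2=0x02 x3=0x2b x4=0x7e x5=0xf6  N=0 Z=0
after  3: x0=0x02 x1=0x96 x2=0x02 x3=0x2b x4=0x7e x5=0xf6  N=0 Z=0
-- IRQ taken; context saved, return-PC = 4 --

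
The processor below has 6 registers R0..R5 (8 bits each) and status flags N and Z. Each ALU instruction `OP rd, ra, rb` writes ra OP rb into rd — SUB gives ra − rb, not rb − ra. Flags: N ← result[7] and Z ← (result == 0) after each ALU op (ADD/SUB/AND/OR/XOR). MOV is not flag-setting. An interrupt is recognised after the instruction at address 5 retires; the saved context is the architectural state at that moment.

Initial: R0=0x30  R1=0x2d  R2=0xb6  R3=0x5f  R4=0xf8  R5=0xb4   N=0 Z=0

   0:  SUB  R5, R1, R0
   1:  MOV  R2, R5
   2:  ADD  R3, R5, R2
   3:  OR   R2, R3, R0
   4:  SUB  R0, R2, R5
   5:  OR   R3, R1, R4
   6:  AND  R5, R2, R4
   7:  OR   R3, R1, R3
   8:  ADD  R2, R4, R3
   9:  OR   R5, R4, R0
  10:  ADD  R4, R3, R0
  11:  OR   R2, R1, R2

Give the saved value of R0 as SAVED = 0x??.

after  0: R0=0x30 R1=0x2d R2=0xb6 R3=0x5f R4=0xf8 R5=0xfd  N=1 Z=0
after  1: R0=0x30 R1=0x2d R2=0xfd R3=0x5f R4=0xf8 R5=0xfd  N=1 Z=0
after  2: R0=0x30 R1=0x2d R2=0xfd R3=0xfa R4=0xf8 R5=0xfd  N=1 Z=0
after  3: R0=0x30 R1=0x2d R2=0xfa R3=0xfa R4=0xf8 R5=0xfd  N=1 Z=0
after  4: R0=0xfd R1=0x2d R2=0xfa R3=0xfa R4=0xf8 R5=0xfd  N=1 Z=0
after  5: R0=0xfd R1=0x2d R2=0xfa R3=0xfd R4=0xf8 R5=0xfd  N=1 Z=0
-- IRQ taken; context saved, return-PC = 6 --

SAVED = 0xfd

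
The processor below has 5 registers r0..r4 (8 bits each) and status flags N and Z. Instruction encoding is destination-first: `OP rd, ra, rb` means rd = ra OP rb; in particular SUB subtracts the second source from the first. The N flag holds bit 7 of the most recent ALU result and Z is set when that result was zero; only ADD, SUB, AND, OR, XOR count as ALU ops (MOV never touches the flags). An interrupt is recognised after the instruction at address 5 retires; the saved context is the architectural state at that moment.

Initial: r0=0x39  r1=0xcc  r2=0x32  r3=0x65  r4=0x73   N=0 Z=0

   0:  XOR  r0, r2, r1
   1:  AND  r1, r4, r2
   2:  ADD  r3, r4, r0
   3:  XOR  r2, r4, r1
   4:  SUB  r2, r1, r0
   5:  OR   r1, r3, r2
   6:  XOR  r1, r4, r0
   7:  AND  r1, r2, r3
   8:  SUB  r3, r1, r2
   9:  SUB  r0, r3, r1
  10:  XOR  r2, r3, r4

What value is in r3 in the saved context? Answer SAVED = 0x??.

SAVED = 0x71

after  0: r0=0xfe r1=0xcc r2=0x32 r3=0x65 r4=0x73  N=1 Z=0
after  1: r0=0xfe r1=0x32 r2=0x32 r3=0x65 r4=0x73  N=0 Z=0
after  2: r0=0xfe r1=0x32 r2=0x32 r3=0x71 r4=0x73  N=0 Z=0
after  3: r0=0xfe r1=0x32 r2=0x41 r3=0x71 r4=0x73  N=0 Z=0
after  4: r0=0xfe r1=0x32 r2=0x34 r3=0x71 r4=0x73  N=0 Z=0
after  5: r0=0xfe r1=0x75 r2=0x34 r3=0x71 r4=0x73  N=0 Z=0
-- IRQ taken; context saved, return-PC = 6 --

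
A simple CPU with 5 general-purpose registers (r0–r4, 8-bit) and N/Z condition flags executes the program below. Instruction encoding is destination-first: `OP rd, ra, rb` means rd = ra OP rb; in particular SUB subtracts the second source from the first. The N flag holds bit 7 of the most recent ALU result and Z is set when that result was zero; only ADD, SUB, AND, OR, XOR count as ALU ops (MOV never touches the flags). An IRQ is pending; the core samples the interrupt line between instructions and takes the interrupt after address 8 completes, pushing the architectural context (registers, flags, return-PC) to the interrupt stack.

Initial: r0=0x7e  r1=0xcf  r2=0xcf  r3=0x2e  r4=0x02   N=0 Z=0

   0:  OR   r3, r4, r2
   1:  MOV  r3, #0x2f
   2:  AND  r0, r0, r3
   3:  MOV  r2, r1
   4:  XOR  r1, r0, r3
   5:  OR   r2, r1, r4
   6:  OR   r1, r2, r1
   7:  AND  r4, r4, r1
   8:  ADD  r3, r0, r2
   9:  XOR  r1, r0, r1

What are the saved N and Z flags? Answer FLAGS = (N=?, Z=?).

after  0: r0=0x7e r1=0xcf r2=0xcf r3=0xcf r4=0x02  N=1 Z=0
after  1: r0=0x7e r1=0xcf r2=0xcf r3=0x2f r4=0x02  N=1 Z=0
after  2: r0=0x2e r1=0xcf r2=0xcf r3=0x2f r4=0x02  N=0 Z=0
after  3: r0=0x2e r1=0xcf r2=0xcf r3=0x2f r4=0x02  N=0 Z=0
after  4: r0=0x2e r1=0x01 r2=0xcf r3=0x2f r4=0x02  N=0 Z=0
after  5: r0=0x2e r1=0x01 r2=0x03 r3=0x2f r4=0x02  N=0 Z=0
after  6: r0=0x2e r1=0x03 r2=0x03 r3=0x2f r4=0x02  N=0 Z=0
after  7: r0=0x2e r1=0x03 r2=0x03 r3=0x2f r4=0x02  N=0 Z=0
after  8: r0=0x2e r1=0x03 r2=0x03 r3=0x31 r4=0x02  N=0 Z=0
-- IRQ taken; context saved, return-PC = 9 --

FLAGS = (N=0, Z=0)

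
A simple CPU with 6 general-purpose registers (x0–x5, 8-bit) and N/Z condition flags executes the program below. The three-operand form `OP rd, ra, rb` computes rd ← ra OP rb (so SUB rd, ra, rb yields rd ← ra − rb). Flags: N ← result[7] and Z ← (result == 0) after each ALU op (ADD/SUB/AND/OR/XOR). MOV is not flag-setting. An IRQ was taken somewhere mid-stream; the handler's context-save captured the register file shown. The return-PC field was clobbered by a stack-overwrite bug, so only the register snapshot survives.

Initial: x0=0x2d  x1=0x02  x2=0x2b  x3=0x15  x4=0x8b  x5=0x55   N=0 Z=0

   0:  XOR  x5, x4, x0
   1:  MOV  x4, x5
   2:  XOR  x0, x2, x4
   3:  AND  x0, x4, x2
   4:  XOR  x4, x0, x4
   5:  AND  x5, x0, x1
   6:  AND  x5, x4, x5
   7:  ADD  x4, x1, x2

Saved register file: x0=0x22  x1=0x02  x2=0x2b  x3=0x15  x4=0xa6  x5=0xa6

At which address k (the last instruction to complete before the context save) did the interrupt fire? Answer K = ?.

K = 3

after  0: x0=0x2d x1=0x02 x2=0x2b x3=0x15 x4=0x8b x5=0xa6  N=1 Z=0
after  1: x0=0x2d x1=0x02 x2=0x2b x3=0x15 x4=0xa6 x5=0xa6  N=1 Z=0
after  2: x0=0x8d x1=0x02 x2=0x2b x3=0x15 x4=0xa6 x5=0xa6  N=1 Z=0
after  3: x0=0x22 x1=0x02 x2=0x2b x3=0x15 x4=0xa6 x5=0xa6  N=0 Z=0
-- IRQ taken; context saved, return-PC = 4 --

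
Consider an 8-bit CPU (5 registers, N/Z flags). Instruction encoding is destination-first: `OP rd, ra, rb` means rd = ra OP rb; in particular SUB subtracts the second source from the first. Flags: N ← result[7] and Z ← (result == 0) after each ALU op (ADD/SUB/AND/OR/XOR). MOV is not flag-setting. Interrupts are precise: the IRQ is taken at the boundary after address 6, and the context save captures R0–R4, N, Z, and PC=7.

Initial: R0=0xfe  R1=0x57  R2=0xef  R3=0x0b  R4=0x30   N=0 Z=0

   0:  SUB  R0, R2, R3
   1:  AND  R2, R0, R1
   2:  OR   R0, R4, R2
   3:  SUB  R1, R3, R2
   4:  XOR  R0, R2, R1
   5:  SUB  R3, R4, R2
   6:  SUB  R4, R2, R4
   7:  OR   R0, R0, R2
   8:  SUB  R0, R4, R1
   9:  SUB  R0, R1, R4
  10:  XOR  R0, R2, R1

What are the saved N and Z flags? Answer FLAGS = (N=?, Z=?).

FLAGS = (N=0, Z=0)

after  0: R0=0xe4 R1=0x57 R2=0xef R3=0x0b R4=0x30  N=1 Z=0
after  1: R0=0xe4 R1=0x57 R2=0x44 R3=0x0b R4=0x30  N=0 Z=0
after  2: R0=0x74 R1=0x57 R2=0x44 R3=0x0b R4=0x30  N=0 Z=0
after  3: R0=0x74 R1=0xc7 R2=0x44 R3=0x0b R4=0x30  N=1 Z=0
after  4: R0=0x83 R1=0xc7 R2=0x44 R3=0x0b R4=0x30  N=1 Z=0
after  5: R0=0x83 R1=0xc7 R2=0x44 R3=0xec R4=0x30  N=1 Z=0
after  6: R0=0x83 R1=0xc7 R2=0x44 R3=0xec R4=0x14  N=0 Z=0
-- IRQ taken; context saved, return-PC = 7 --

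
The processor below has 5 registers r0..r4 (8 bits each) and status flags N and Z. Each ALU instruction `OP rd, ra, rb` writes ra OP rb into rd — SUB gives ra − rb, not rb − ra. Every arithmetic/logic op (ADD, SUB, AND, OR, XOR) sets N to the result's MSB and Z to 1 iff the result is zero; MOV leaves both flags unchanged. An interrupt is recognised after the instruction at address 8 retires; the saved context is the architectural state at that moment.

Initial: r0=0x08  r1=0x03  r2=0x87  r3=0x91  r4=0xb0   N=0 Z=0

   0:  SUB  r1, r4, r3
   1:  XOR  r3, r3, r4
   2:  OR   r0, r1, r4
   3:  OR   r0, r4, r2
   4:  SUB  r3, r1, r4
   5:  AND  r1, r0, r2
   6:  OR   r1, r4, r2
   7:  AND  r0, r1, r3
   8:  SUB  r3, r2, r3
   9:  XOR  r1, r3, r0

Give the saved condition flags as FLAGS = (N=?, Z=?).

FLAGS = (N=0, Z=0)

after  0: r0=0x08 r1=0x1f r2=0x87 r3=0x91 r4=0xb0  N=0 Z=0
after  1: r0=0x08 r1=0x1f r2=0x87 r3=0x21 r4=0xb0  N=0 Z=0
after  2: r0=0xbf r1=0x1f r2=0x87 r3=0x21 r4=0xb0  N=1 Z=0
after  3: r0=0xb7 r1=0x1f r2=0x87 r3=0x21 r4=0xb0  N=1 Z=0
after  4: r0=0xb7 r1=0x1f r2=0x87 r3=0x6f r4=0xb0  N=0 Z=0
after  5: r0=0xb7 r1=0x87 r2=0x87 r3=0x6f r4=0xb0  N=1 Z=0
after  6: r0=0xb7 r1=0xb7 r2=0x87 r3=0x6f r4=0xb0  N=1 Z=0
after  7: r0=0x27 r1=0xb7 r2=0x87 r3=0x6f r4=0xb0  N=0 Z=0
after  8: r0=0x27 r1=0xb7 r2=0x87 r3=0x18 r4=0xb0  N=0 Z=0
-- IRQ taken; context saved, return-PC = 9 --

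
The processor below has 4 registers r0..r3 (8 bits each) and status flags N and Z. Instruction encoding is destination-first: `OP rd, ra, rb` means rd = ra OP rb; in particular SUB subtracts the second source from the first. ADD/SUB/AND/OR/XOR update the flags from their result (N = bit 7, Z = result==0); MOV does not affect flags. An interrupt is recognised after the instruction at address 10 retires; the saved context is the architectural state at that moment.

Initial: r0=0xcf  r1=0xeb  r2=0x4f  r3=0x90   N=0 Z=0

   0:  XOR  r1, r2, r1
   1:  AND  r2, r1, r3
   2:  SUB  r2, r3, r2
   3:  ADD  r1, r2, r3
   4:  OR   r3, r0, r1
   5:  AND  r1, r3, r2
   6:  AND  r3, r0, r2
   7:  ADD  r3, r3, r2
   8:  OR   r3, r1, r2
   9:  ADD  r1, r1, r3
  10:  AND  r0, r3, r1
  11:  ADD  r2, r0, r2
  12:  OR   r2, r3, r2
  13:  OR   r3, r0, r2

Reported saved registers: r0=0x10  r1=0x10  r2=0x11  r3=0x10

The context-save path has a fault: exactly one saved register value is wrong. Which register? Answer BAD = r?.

BAD = r2

after  0: r0=0xcf r1=0xa4 r2=0x4f r3=0x90  N=1 Z=0
after  1: r0=0xcf r1=0xa4 r2=0x80 r3=0x90  N=1 Z=0
after  2: r0=0xcf r1=0xa4 r2=0x10 r3=0x90  N=0 Z=0
after  3: r0=0xcf r1=0xa0 r2=0x10 r3=0x90  N=1 Z=0
after  4: r0=0xcf r1=0xa0 r2=0x10 r3=0xef  N=1 Z=0
after  5: r0=0xcf r1=0x00 r2=0x10 r3=0xef  N=0 Z=1
after  6: r0=0xcf r1=0x00 r2=0x10 r3=0x00  N=0 Z=1
after  7: r0=0xcf r1=0x00 r2=0x10 r3=0x10  N=0 Z=0
after  8: r0=0xcf r1=0x00 r2=0x10 r3=0x10  N=0 Z=0
after  9: r0=0xcf r1=0x10 r2=0x10 r3=0x10  N=0 Z=0
after 10: r0=0x10 r1=0x10 r2=0x10 r3=0x10  N=0 Z=0
-- IRQ taken; context saved, return-PC = 11 --
mismatch: r2: reported 0x11 vs actual 0x10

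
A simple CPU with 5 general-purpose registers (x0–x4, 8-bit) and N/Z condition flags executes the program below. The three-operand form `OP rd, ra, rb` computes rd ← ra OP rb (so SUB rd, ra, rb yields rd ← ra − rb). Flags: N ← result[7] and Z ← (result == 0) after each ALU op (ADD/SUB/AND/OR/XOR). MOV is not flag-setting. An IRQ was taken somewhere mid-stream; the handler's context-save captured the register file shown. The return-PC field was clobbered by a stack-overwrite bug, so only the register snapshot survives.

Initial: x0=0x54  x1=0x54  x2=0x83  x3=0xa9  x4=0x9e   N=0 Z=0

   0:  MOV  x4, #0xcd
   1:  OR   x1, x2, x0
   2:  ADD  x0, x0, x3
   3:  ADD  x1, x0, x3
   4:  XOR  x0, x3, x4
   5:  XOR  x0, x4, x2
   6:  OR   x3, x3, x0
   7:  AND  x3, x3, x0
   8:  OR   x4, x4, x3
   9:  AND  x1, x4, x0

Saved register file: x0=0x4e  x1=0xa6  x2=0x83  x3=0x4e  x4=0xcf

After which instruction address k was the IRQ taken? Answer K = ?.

after  0: x0=0x54 x1=0x54 x2=0x83 x3=0xa9 x4=0xcd  N=0 Z=0
after  1: x0=0x54 x1=0xd7 x2=0x83 x3=0xa9 x4=0xcd  N=1 Z=0
after  2: x0=0xfd x1=0xd7 x2=0x83 x3=0xa9 x4=0xcd  N=1 Z=0
after  3: x0=0xfd x1=0xa6 x2=0x83 x3=0xa9 x4=0xcd  N=1 Z=0
after  4: x0=0x64 x1=0xa6 x2=0x83 x3=0xa9 x4=0xcd  N=0 Z=0
after  5: x0=0x4e x1=0xa6 x2=0x83 x3=0xa9 x4=0xcd  N=0 Z=0
after  6: x0=0x4e x1=0xa6 x2=0x83 x3=0xef x4=0xcd  N=1 Z=0
after  7: x0=0x4e x1=0xa6 x2=0x83 x3=0x4e x4=0xcd  N=0 Z=0
after  8: x0=0x4e x1=0xa6 x2=0x83 x3=0x4e x4=0xcf  N=1 Z=0
-- IRQ taken; context saved, return-PC = 9 --

K = 8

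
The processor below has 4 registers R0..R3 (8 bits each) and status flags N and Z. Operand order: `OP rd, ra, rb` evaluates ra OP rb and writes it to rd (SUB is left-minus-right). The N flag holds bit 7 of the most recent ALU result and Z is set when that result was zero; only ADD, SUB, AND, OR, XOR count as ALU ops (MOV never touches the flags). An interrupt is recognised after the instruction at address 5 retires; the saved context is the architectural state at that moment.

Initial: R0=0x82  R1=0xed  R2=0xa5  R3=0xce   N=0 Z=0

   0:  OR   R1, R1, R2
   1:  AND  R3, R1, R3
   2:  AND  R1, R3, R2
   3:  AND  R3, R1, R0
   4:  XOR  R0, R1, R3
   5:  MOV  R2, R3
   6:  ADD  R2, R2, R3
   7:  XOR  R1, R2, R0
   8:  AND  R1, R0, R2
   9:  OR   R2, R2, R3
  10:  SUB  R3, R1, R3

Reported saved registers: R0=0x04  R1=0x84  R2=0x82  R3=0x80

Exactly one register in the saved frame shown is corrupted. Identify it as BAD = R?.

after  0: R0=0x82 R1=0xed R2=0xa5 R3=0xce  N=1 Z=0
after  1: R0=0x82 R1=0xed R2=0xa5 R3=0xcc  N=1 Z=0
after  2: R0=0x82 R1=0x84 R2=0xa5 R3=0xcc  N=1 Z=0
after  3: R0=0x82 R1=0x84 R2=0xa5 R3=0x80  N=1 Z=0
after  4: R0=0x04 R1=0x84 R2=0xa5 R3=0x80  N=0 Z=0
after  5: R0=0x04 R1=0x84 R2=0x80 R3=0x80  N=0 Z=0
-- IRQ taken; context saved, return-PC = 6 --
mismatch: R2: reported 0x82 vs actual 0x80

BAD = R2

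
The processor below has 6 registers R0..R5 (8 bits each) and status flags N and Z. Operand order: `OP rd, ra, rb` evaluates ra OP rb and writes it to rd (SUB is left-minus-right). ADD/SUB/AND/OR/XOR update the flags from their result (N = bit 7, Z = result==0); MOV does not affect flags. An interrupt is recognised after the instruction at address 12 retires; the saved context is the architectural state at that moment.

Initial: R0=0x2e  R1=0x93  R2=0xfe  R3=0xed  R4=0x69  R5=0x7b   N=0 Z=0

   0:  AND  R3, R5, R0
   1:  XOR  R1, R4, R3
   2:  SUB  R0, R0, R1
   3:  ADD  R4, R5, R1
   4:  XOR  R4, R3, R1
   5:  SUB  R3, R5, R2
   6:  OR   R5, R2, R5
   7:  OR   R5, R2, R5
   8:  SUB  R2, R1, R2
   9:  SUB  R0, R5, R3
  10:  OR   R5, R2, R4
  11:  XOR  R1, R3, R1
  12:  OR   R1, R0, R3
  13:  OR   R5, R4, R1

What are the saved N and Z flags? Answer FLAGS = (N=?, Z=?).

FLAGS = (N=1, Z=0)

after  0: R0=0x2e R1=0x93 R2=0xfe R3=0x2a R4=0x69 R5=0x7b  N=0 Z=0
after  1: R0=0x2e R1=0x43 R2=0xfe R3=0x2a R4=0x69 R5=0x7b  N=0 Z=0
after  2: R0=0xeb R1=0x43 R2=0xfe R3=0x2a R4=0x69 R5=0x7b  N=1 Z=0
after  3: R0=0xeb R1=0x43 R2=0xfe R3=0x2a R4=0xbe R5=0x7b  N=1 Z=0
after  4: R0=0xeb R1=0x43 R2=0xfe R3=0x2a R4=0x69 R5=0x7b  N=0 Z=0
after  5: R0=0xeb R1=0x43 R2=0xfe R3=0x7d R4=0x69 R5=0x7b  N=0 Z=0
after  6: R0=0xeb R1=0x43 R2=0xfe R3=0x7d R4=0x69 R5=0xff  N=1 Z=0
after  7: R0=0xeb R1=0x43 R2=0xfe R3=0x7d R4=0x69 R5=0xff  N=1 Z=0
after  8: R0=0xeb R1=0x43 R2=0x45 R3=0x7d R4=0x69 R5=0xff  N=0 Z=0
after  9: R0=0x82 R1=0x43 R2=0x45 R3=0x7d R4=0x69 R5=0xff  N=1 Z=0
after 10: R0=0x82 R1=0x43 R2=0x45 R3=0x7d R4=0x69 R5=0x6d  N=0 Z=0
after 11: R0=0x82 R1=0x3e R2=0x45 R3=0x7d R4=0x69 R5=0x6d  N=0 Z=0
after 12: R0=0x82 R1=0xff R2=0x45 R3=0x7d R4=0x69 R5=0x6d  N=1 Z=0
-- IRQ taken; context saved, return-PC = 13 --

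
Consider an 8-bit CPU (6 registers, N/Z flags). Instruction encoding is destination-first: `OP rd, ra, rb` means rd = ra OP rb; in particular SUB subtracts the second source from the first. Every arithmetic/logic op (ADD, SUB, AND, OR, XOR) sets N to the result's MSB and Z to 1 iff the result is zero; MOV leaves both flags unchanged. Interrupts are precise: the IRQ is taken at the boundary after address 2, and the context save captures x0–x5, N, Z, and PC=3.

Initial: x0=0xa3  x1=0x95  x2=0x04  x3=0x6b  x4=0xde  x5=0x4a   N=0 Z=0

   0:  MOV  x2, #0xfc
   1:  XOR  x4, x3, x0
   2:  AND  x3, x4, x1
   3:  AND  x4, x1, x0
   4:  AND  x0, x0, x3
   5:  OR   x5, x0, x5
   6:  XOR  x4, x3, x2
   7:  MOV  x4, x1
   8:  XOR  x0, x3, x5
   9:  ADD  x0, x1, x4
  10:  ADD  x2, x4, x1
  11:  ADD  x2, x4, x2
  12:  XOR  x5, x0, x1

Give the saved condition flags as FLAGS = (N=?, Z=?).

after  0: x0=0xa3 x1=0x95 x2=0xfc x3=0x6b x4=0xde x5=0x4a  N=0 Z=0
after  1: x0=0xa3 x1=0x95 x2=0xfc x3=0x6b x4=0xc8 x5=0x4a  N=1 Z=0
after  2: x0=0xa3 x1=0x95 x2=0xfc x3=0x80 x4=0xc8 x5=0x4a  N=1 Z=0
-- IRQ taken; context saved, return-PC = 3 --

FLAGS = (N=1, Z=0)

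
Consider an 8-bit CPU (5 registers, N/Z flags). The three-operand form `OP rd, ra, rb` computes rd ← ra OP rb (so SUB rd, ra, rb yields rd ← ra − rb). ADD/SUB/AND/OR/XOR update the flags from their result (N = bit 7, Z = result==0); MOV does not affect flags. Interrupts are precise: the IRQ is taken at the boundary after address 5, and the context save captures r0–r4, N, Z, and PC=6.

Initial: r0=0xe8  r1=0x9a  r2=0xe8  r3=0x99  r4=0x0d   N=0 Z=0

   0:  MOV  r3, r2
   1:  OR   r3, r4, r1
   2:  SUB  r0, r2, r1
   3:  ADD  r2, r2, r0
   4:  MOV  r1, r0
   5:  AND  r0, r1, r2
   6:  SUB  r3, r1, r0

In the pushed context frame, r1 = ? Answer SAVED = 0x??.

after  0: r0=0xe8 r1=0x9a r2=0xe8 r3=0xe8 r4=0x0d  N=0 Z=0
after  1: r0=0xe8 r1=0x9a r2=0xe8 r3=0x9f r4=0x0d  N=1 Z=0
after  2: r0=0x4e r1=0x9a r2=0xe8 r3=0x9f r4=0x0d  N=0 Z=0
after  3: r0=0x4e r1=0x9a r2=0x36 r3=0x9f r4=0x0d  N=0 Z=0
after  4: r0=0x4e r1=0x4e r2=0x36 r3=0x9f r4=0x0d  N=0 Z=0
after  5: r0=0x06 r1=0x4e r2=0x36 r3=0x9f r4=0x0d  N=0 Z=0
-- IRQ taken; context saved, return-PC = 6 --

SAVED = 0x4e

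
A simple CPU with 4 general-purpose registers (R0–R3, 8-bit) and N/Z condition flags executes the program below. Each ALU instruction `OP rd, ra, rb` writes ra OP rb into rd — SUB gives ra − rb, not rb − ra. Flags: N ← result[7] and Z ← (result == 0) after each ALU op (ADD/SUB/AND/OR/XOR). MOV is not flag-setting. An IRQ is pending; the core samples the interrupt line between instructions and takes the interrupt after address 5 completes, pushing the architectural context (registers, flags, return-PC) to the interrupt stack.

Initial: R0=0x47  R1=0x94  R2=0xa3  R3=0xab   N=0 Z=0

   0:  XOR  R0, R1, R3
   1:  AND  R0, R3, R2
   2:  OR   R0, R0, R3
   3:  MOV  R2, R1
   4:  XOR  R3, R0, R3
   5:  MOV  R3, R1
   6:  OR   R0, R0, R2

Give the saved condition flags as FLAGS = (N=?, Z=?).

FLAGS = (N=0, Z=1)

after  0: R0=0x3f R1=0x94 R2=0xa3 R3=0xab  N=0 Z=0
after  1: R0=0xa3 R1=0x94 R2=0xa3 R3=0xab  N=1 Z=0
after  2: R0=0xab R1=0x94 R2=0xa3 R3=0xab  N=1 Z=0
after  3: R0=0xab R1=0x94 R2=0x94 R3=0xab  N=1 Z=0
after  4: R0=0xab R1=0x94 R2=0x94 R3=0x00  N=0 Z=1
after  5: R0=0xab R1=0x94 R2=0x94 R3=0x94  N=0 Z=1
-- IRQ taken; context saved, return-PC = 6 --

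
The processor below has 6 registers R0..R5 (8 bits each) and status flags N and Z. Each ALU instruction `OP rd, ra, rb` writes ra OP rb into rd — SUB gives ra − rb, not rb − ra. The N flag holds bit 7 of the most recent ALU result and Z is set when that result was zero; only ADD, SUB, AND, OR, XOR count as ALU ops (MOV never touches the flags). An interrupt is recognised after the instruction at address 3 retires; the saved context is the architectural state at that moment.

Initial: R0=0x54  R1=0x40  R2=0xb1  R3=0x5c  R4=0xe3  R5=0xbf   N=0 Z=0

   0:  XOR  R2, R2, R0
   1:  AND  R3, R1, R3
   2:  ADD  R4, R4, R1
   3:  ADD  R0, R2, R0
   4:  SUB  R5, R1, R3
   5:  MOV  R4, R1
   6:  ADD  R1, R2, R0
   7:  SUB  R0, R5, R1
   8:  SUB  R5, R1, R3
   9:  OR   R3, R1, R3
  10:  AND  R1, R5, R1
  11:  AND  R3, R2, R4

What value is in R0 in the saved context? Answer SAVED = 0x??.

after  0: R0=0x54 R1=0x40 R2=0xe5 R3=0x5c R4=0xe3 R5=0xbf  N=1 Z=0
after  1: R0=0x54 R1=0x40 R2=0xe5 R3=0x40 R4=0xe3 R5=0xbf  N=0 Z=0
after  2: R0=0x54 R1=0x40 R2=0xe5 R3=0x40 R4=0x23 R5=0xbf  N=0 Z=0
after  3: R0=0x39 R1=0x40 R2=0xe5 R3=0x40 R4=0x23 R5=0xbf  N=0 Z=0
-- IRQ taken; context saved, return-PC = 4 --

SAVED = 0x39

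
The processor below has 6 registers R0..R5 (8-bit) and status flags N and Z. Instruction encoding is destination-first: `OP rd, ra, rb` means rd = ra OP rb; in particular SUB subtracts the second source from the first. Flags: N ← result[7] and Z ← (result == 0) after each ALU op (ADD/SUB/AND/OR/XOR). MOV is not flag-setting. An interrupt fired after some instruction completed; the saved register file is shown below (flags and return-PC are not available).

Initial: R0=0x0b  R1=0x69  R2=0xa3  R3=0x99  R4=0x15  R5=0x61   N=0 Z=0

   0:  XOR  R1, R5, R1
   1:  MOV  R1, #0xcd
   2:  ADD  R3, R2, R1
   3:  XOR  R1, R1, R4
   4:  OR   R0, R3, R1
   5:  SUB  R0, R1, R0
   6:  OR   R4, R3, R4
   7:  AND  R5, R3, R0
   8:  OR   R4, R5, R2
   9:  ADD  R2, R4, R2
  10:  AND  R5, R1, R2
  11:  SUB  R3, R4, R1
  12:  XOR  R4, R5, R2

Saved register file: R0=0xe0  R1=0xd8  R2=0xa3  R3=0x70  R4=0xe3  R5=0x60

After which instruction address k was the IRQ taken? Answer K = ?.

after  0: R0=0x0b R1=0x08 R2=0xa3 R3=0x99 R4=0x15 R5=0x61  N=0 Z=0
after  1: R0=0x0b R1=0xcd R2=0xa3 R3=0x99 R4=0x15 R5=0x61  N=0 Z=0
after  2: R0=0x0b R1=0xcd R2=0xa3 R3=0x70 R4=0x15 R5=0x61  N=0 Z=0
after  3: R0=0x0b R1=0xd8 R2=0xa3 R3=0x70 R4=0x15 R5=0x61  N=1 Z=0
after  4: R0=0xf8 R1=0xd8 R2=0xa3 R3=0x70 R4=0x15 R5=0x61  N=1 Z=0
after  5: R0=0xe0 R1=0xd8 R2=0xa3 R3=0x70 R4=0x15 R5=0x61  N=1 Z=0
after  6: R0=0xe0 R1=0xd8 R2=0xa3 R3=0x70 R4=0x75 R5=0x61  N=0 Z=0
after  7: R0=0xe0 R1=0xd8 R2=0xa3 R3=0x70 R4=0x75 R5=0x60  N=0 Z=0
after  8: R0=0xe0 R1=0xd8 R2=0xa3 R3=0x70 R4=0xe3 R5=0x60  N=1 Z=0
-- IRQ taken; context saved, return-PC = 9 --

K = 8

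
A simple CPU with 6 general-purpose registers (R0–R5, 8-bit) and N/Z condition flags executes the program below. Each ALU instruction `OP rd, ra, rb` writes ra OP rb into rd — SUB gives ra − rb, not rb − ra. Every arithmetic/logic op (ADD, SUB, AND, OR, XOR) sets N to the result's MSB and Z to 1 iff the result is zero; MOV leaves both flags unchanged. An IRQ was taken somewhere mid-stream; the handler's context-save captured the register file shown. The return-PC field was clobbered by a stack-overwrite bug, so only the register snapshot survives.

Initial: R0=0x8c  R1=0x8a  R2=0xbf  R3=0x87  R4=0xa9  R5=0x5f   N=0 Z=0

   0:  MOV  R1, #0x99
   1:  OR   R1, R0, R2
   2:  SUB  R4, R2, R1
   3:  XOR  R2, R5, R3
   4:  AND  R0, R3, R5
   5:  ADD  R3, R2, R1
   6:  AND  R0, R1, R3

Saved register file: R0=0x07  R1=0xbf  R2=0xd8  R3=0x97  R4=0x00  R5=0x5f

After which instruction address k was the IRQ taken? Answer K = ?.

K = 5

after  0: R0=0x8c R1=0x99 R2=0xbf R3=0x87 R4=0xa9 R5=0x5f  N=0 Z=0
after  1: R0=0x8c R1=0xbf R2=0xbf R3=0x87 R4=0xa9 R5=0x5f  N=1 Z=0
after  2: R0=0x8c R1=0xbf R2=0xbf R3=0x87 R4=0x00 R5=0x5f  N=0 Z=1
after  3: R0=0x8c R1=0xbf R2=0xd8 R3=0x87 R4=0x00 R5=0x5f  N=1 Z=0
after  4: R0=0x07 R1=0xbf R2=0xd8 R3=0x87 R4=0x00 R5=0x5f  N=0 Z=0
after  5: R0=0x07 R1=0xbf R2=0xd8 R3=0x97 R4=0x00 R5=0x5f  N=1 Z=0
-- IRQ taken; context saved, return-PC = 6 --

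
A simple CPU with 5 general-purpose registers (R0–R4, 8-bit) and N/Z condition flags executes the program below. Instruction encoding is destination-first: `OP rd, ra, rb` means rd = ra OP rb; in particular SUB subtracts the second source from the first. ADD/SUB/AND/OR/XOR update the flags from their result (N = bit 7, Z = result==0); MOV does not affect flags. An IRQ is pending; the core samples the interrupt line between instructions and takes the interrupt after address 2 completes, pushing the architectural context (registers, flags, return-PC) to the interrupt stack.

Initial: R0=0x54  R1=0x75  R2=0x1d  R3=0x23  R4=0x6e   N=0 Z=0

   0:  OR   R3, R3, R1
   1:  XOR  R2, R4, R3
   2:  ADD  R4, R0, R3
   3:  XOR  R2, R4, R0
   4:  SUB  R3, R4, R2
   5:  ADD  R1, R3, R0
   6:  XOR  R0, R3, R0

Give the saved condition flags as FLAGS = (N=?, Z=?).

after  0: R0=0x54 R1=0x75 R2=0x1d R3=0x77 R4=0x6e  N=0 Z=0
after  1: R0=0x54 R1=0x75 R2=0x19 R3=0x77 R4=0x6e  N=0 Z=0
after  2: R0=0x54 R1=0x75 R2=0x19 R3=0x77 R4=0xcb  N=1 Z=0
-- IRQ taken; context saved, return-PC = 3 --

FLAGS = (N=1, Z=0)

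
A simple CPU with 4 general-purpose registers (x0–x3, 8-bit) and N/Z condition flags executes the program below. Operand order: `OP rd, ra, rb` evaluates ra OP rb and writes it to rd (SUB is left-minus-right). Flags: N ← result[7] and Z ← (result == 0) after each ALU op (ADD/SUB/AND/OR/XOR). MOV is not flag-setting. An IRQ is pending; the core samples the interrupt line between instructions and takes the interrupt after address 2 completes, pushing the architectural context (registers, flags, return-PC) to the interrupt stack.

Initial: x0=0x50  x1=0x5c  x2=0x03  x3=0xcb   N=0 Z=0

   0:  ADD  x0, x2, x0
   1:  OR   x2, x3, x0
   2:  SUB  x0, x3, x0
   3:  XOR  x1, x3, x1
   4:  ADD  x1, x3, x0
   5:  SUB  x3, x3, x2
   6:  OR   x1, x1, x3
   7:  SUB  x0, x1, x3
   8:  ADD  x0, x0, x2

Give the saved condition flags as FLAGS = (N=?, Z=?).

after  0: x0=0x53 x1=0x5c x2=0x03 x3=0xcb  N=0 Z=0
after  1: x0=0x53 x1=0x5c x2=0xdb x3=0xcb  N=1 Z=0
after  2: x0=0x78 x1=0x5c x2=0xdb x3=0xcb  N=0 Z=0
-- IRQ taken; context saved, return-PC = 3 --

FLAGS = (N=0, Z=0)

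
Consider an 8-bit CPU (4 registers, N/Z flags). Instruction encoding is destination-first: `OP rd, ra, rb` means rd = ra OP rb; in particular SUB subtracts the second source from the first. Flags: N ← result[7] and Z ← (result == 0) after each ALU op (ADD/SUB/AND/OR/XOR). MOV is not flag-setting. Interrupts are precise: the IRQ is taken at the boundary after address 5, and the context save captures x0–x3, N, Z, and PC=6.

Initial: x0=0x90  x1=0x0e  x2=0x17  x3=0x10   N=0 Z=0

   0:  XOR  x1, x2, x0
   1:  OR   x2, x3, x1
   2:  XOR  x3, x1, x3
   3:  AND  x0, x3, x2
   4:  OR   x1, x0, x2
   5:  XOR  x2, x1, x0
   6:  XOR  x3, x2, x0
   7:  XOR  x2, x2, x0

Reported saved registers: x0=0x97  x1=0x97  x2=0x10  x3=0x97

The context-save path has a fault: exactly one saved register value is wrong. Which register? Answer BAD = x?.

BAD = x2

after  0: x0=0x90 x1=0x87 x2=0x17 x3=0x10  N=1 Z=0
after  1: x0=0x90 x1=0x87 x2=0x97 x3=0x10  N=1 Z=0
after  2: x0=0x90 x1=0x87 x2=0x97 x3=0x97  N=1 Z=0
after  3: x0=0x97 x1=0x87 x2=0x97 x3=0x97  N=1 Z=0
after  4: x0=0x97 x1=0x97 x2=0x97 x3=0x97  N=1 Z=0
after  5: x0=0x97 x1=0x97 x2=0x00 x3=0x97  N=0 Z=1
-- IRQ taken; context saved, return-PC = 6 --
mismatch: x2: reported 0x10 vs actual 0x00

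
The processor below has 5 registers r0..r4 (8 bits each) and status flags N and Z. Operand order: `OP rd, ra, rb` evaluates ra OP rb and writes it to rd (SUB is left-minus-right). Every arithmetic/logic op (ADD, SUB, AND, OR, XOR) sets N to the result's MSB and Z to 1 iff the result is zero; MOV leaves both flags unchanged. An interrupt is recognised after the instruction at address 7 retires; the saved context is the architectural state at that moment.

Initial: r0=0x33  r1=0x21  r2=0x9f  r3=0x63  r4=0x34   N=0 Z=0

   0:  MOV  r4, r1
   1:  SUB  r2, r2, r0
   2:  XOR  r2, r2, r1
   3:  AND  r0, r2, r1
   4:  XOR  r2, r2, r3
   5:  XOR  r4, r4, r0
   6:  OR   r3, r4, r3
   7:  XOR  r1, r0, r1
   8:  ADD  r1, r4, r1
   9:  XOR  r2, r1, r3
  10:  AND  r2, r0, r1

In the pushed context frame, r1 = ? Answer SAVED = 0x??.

after  0: r0=0x33 r1=0x21 r2=0x9f r3=0x63 r4=0x21  N=0 Z=0
after  1: r0=0x33 r1=0x21 r2=0x6c r3=0x63 r4=0x21  N=0 Z=0
after  2: r0=0x33 r1=0x21 r2=0x4d r3=0x63 r4=0x21  N=0 Z=0
after  3: r0=0x01 r1=0x21 r2=0x4d r3=0x63 r4=0x21  N=0 Z=0
after  4: r0=0x01 r1=0x21 r2=0x2e r3=0x63 r4=0x21  N=0 Z=0
after  5: r0=0x01 r1=0x21 r2=0x2e r3=0x63 r4=0x20  N=0 Z=0
after  6: r0=0x01 r1=0x21 r2=0x2e r3=0x63 r4=0x20  N=0 Z=0
after  7: r0=0x01 r1=0x20 r2=0x2e r3=0x63 r4=0x20  N=0 Z=0
-- IRQ taken; context saved, return-PC = 8 --

SAVED = 0x20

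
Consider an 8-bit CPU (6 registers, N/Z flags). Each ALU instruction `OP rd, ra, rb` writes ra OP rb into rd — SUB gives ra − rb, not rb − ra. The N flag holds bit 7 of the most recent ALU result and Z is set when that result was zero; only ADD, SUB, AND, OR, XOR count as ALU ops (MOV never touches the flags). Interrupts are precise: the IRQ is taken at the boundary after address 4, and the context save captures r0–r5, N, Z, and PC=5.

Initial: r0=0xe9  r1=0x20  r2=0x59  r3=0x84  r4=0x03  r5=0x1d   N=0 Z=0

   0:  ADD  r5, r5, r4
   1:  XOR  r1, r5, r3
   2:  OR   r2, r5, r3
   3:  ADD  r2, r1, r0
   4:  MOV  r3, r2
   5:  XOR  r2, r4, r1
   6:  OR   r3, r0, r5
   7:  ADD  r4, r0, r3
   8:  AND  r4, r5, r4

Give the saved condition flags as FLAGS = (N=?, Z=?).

after  0: r0=0xe9 r1=0x20 r2=0x59 r3=0x84 r4=0x03 r5=0x20  N=0 Z=0
after  1: r0=0xe9 r1=0xa4 r2=0x59 r3=0x84 r4=0x03 r5=0x20  N=1 Z=0
after  2: r0=0xe9 r1=0xa4 r2=0xa4 r3=0x84 r4=0x03 r5=0x20  N=1 Z=0
after  3: r0=0xe9 r1=0xa4 r2=0x8d r3=0x84 r4=0x03 r5=0x20  N=1 Z=0
after  4: r0=0xe9 r1=0xa4 r2=0x8d r3=0x8d r4=0x03 r5=0x20  N=1 Z=0
-- IRQ taken; context saved, return-PC = 5 --

FLAGS = (N=1, Z=0)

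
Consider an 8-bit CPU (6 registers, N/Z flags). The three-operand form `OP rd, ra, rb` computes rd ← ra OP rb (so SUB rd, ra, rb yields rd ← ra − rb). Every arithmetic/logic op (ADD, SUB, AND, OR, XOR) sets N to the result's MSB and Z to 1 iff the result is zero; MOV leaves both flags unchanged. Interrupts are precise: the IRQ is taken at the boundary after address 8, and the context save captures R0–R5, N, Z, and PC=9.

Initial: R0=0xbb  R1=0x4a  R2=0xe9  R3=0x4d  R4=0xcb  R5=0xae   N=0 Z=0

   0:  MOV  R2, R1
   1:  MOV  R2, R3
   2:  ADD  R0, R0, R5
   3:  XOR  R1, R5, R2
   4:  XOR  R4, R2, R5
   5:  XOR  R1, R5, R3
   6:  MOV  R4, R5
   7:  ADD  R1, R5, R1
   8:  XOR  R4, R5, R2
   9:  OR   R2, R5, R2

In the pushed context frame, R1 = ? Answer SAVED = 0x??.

after  0: R0=0xbb R1=0x4a R2=0x4a R3=0x4d R4=0xcb R5=0xae  N=0 Z=0
after  1: R0=0xbb R1=0x4a R2=0x4d R3=0x4d R4=0xcb R5=0xae  N=0 Z=0
after  2: R0=0x69 R1=0x4a R2=0x4d R3=0x4d R4=0xcb R5=0xae  N=0 Z=0
after  3: R0=0x69 R1=0xe3 R2=0x4d R3=0x4d R4=0xcb R5=0xae  N=1 Z=0
after  4: R0=0x69 R1=0xe3 R2=0x4d R3=0x4d R4=0xe3 R5=0xae  N=1 Z=0
after  5: R0=0x69 R1=0xe3 R2=0x4d R3=0x4d R4=0xe3 R5=0xae  N=1 Z=0
after  6: R0=0x69 R1=0xe3 R2=0x4d R3=0x4d R4=0xae R5=0xae  N=1 Z=0
after  7: R0=0x69 R1=0x91 R2=0x4d R3=0x4d R4=0xae R5=0xae  N=1 Z=0
after  8: R0=0x69 R1=0x91 R2=0x4d R3=0x4d R4=0xe3 R5=0xae  N=1 Z=0
-- IRQ taken; context saved, return-PC = 9 --

SAVED = 0x91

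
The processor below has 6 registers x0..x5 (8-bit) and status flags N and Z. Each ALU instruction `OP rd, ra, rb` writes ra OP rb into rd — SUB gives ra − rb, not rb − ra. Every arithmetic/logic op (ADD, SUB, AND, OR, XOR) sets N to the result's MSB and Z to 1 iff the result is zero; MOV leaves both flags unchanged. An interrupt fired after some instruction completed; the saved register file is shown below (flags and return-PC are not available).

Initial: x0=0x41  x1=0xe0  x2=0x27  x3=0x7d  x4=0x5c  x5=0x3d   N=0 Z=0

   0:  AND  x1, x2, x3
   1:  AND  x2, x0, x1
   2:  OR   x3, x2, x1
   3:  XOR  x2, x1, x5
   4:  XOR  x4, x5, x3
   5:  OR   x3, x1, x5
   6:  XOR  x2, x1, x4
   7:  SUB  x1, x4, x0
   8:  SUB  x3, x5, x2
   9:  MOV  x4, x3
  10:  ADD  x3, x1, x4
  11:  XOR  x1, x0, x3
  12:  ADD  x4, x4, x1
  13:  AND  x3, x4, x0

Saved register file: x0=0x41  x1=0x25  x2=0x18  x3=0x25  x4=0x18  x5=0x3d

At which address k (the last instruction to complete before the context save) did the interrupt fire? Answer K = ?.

K = 4

after  0: x0=0x41 x1=0x25 x2=0x27 x3=0x7d x4=0x5c x5=0x3d  N=0 Z=0
after  1: x0=0x41 x1=0x25 x2=0x01 x3=0x7d x4=0x5c x5=0x3d  N=0 Z=0
after  2: x0=0x41 x1=0x25 x2=0x01 x3=0x25 x4=0x5c x5=0x3d  N=0 Z=0
after  3: x0=0x41 x1=0x25 x2=0x18 x3=0x25 x4=0x5c x5=0x3d  N=0 Z=0
after  4: x0=0x41 x1=0x25 x2=0x18 x3=0x25 x4=0x18 x5=0x3d  N=0 Z=0
-- IRQ taken; context saved, return-PC = 5 --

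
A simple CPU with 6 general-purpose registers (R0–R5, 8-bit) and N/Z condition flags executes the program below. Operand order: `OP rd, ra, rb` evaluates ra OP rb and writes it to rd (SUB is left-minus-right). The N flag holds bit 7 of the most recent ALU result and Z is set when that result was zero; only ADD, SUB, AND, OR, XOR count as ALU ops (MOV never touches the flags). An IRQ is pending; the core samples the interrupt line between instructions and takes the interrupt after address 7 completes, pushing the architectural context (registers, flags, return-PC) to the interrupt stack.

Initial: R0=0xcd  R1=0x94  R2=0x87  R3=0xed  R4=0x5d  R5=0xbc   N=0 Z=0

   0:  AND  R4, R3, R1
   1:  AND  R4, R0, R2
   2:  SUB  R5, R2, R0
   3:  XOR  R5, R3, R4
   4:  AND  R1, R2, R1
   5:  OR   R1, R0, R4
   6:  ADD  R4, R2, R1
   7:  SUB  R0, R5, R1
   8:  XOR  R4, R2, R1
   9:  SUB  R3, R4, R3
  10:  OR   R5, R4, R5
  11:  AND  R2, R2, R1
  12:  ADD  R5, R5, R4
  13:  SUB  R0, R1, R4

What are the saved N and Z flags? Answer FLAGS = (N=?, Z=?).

FLAGS = (N=1, Z=0)

after  0: R0=0xcd R1=0x94 R2=0x87 R3=0xed R4=0x84 R5=0xbc  N=1 Z=0
after  1: R0=0xcd R1=0x94 R2=0x87 R3=0xed R4=0x85 R5=0xbc  N=1 Z=0
after  2: R0=0xcd R1=0x94 R2=0x87 R3=0xed R4=0x85 R5=0xba  N=1 Z=0
after  3: R0=0xcd R1=0x94 R2=0x87 R3=0xed R4=0x85 R5=0x68  N=0 Z=0
after  4: R0=0xcd R1=0x84 R2=0x87 R3=0xed R4=0x85 R5=0x68  N=1 Z=0
after  5: R0=0xcd R1=0xcd R2=0x87 R3=0xed R4=0x85 R5=0x68  N=1 Z=0
after  6: R0=0xcd R1=0xcd R2=0x87 R3=0xed R4=0x54 R5=0x68  N=0 Z=0
after  7: R0=0x9b R1=0xcd R2=0x87 R3=0xed R4=0x54 R5=0x68  N=1 Z=0
-- IRQ taken; context saved, return-PC = 8 --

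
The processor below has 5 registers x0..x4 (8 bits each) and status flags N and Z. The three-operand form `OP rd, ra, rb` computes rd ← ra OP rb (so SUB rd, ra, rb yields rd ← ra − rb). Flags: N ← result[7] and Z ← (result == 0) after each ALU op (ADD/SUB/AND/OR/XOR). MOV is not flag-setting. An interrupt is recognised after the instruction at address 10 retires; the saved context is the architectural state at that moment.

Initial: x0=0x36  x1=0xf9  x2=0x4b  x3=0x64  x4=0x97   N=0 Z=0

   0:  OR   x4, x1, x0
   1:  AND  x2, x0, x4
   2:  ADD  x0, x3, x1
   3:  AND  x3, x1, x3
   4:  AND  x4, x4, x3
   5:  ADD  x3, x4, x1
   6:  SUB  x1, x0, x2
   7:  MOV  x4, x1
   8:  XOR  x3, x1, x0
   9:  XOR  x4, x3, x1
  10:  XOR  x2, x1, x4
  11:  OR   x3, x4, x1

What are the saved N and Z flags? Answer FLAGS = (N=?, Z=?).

after  0: x0=0x36 x1=0xf9 x2=0x4b x3=0x64 x4=0xff  N=1 Z=0
after  1: x0=0x36 x1=0xf9 x2=0x36 x3=0x64 x4=0xff  N=0 Z=0
after  2: x0=0x5d x1=0xf9 x2=0x36 x3=0x64 x4=0xff  N=0 Z=0
after  3: x0=0x5d x1=0xf9 x2=0x36 x3=0x60 x4=0xff  N=0 Z=0
after  4: x0=0x5d x1=0xf9 x2=0x36 x3=0x60 x4=0x60  N=0 Z=0
after  5: x0=0x5d x1=0xf9 x2=0x36 x3=0x59 x4=0x60  N=0 Z=0
after  6: x0=0x5d x1=0x27 x2=0x36 x3=0x59 x4=0x60  N=0 Z=0
after  7: x0=0x5d x1=0x27 x2=0x36 x3=0x59 x4=0x27  N=0 Z=0
after  8: x0=0x5d x1=0x27 x2=0x36 x3=0x7a x4=0x27  N=0 Z=0
after  9: x0=0x5d x1=0x27 x2=0x36 x3=0x7a x4=0x5d  N=0 Z=0
after 10: x0=0x5d x1=0x27 x2=0x7a x3=0x7a x4=0x5d  N=0 Z=0
-- IRQ taken; context saved, return-PC = 11 --

FLAGS = (N=0, Z=0)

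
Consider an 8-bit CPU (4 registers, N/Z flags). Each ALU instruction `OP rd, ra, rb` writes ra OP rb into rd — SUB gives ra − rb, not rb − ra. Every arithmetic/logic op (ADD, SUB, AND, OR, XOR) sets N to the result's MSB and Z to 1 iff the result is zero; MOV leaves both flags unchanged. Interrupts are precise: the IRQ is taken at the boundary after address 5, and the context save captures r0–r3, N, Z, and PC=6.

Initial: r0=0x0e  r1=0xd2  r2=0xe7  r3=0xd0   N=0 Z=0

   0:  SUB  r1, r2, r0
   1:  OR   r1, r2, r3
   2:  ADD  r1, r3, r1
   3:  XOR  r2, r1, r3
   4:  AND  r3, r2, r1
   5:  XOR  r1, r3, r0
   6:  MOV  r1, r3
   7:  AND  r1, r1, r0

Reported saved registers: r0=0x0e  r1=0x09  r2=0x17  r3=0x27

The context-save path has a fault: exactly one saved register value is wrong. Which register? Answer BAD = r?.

BAD = r3

after  0: r0=0x0e r1=0xd9 r2=0xe7 r3=0xd0  N=1 Z=0
after  1: r0=0x0e r1=0xf7 r2=0xe7 r3=0xd0  N=1 Z=0
after  2: r0=0x0e r1=0xc7 r2=0xe7 r3=0xd0  N=1 Z=0
after  3: r0=0x0e r1=0xc7 r2=0x17 r3=0xd0  N=0 Z=0
after  4: r0=0x0e r1=0xc7 r2=0x17 r3=0x07  N=0 Z=0
after  5: r0=0x0e r1=0x09 r2=0x17 r3=0x07  N=0 Z=0
-- IRQ taken; context saved, return-PC = 6 --
mismatch: r3: reported 0x27 vs actual 0x07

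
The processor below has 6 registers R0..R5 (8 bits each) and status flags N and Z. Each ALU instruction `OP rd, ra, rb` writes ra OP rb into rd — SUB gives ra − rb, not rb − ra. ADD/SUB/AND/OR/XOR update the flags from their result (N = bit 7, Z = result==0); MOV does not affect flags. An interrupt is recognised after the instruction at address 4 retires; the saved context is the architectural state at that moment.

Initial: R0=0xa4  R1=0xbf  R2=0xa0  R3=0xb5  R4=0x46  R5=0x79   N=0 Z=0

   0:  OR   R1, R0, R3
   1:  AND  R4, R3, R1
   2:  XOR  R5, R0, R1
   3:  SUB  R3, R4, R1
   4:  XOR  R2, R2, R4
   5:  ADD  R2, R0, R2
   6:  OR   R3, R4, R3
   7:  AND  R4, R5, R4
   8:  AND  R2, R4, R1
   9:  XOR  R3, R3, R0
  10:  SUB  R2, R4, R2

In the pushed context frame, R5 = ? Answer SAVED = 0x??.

after  0: R0=0xa4 R1=0xb5 R2=0xa0 R3=0xb5 R4=0x46 R5=0x79  N=1 Z=0
after  1: R0=0xa4 R1=0xb5 R2=0xa0 R3=0xb5 R4=0xb5 R5=0x79  N=1 Z=0
after  2: R0=0xa4 R1=0xb5 R2=0xa0 R3=0xb5 R4=0xb5 R5=0x11  N=0 Z=0
after  3: R0=0xa4 R1=0xb5 R2=0xa0 R3=0x00 R4=0xb5 R5=0x11  N=0 Z=1
after  4: R0=0xa4 R1=0xb5 R2=0x15 R3=0x00 R4=0xb5 R5=0x11  N=0 Z=0
-- IRQ taken; context saved, return-PC = 5 --

SAVED = 0x11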